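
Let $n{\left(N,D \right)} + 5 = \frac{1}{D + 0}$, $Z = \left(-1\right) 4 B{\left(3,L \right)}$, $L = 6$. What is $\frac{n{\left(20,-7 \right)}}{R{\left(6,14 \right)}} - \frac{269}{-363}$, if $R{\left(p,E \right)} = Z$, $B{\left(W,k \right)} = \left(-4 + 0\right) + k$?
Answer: $\frac{7033}{5082} \approx 1.3839$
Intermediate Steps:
$B{\left(W,k \right)} = -4 + k$
$Z = -8$ ($Z = \left(-1\right) 4 \left(-4 + 6\right) = \left(-4\right) 2 = -8$)
$n{\left(N,D \right)} = -5 + \frac{1}{D}$ ($n{\left(N,D \right)} = -5 + \frac{1}{D + 0} = -5 + \frac{1}{D}$)
$R{\left(p,E \right)} = -8$
$\frac{n{\left(20,-7 \right)}}{R{\left(6,14 \right)}} - \frac{269}{-363} = \frac{-5 + \frac{1}{-7}}{-8} - \frac{269}{-363} = \left(-5 - \frac{1}{7}\right) \left(- \frac{1}{8}\right) - - \frac{269}{363} = \left(- \frac{36}{7}\right) \left(- \frac{1}{8}\right) + \frac{269}{363} = \frac{9}{14} + \frac{269}{363} = \frac{7033}{5082}$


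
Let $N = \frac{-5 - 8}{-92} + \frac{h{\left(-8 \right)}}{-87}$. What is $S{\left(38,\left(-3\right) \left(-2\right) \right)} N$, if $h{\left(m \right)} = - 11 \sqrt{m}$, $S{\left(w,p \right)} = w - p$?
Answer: $\frac{104}{23} + \frac{704 i \sqrt{2}}{87} \approx 4.5217 + 11.444 i$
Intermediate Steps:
$N = \frac{13}{92} + \frac{22 i \sqrt{2}}{87}$ ($N = \frac{-5 - 8}{-92} + \frac{\left(-11\right) \sqrt{-8}}{-87} = \left(-5 - 8\right) \left(- \frac{1}{92}\right) + - 11 \cdot 2 i \sqrt{2} \left(- \frac{1}{87}\right) = \left(-13\right) \left(- \frac{1}{92}\right) + - 22 i \sqrt{2} \left(- \frac{1}{87}\right) = \frac{13}{92} + \frac{22 i \sqrt{2}}{87} \approx 0.1413 + 0.35762 i$)
$S{\left(38,\left(-3\right) \left(-2\right) \right)} N = \left(38 - \left(-3\right) \left(-2\right)\right) \left(\frac{13}{92} + \frac{22 i \sqrt{2}}{87}\right) = \left(38 - 6\right) \left(\frac{13}{92} + \frac{22 i \sqrt{2}}{87}\right) = 32 \left(\frac{13}{92} + \frac{22 i \sqrt{2}}{87}\right) = \frac{104}{23} + \frac{704 i \sqrt{2}}{87}$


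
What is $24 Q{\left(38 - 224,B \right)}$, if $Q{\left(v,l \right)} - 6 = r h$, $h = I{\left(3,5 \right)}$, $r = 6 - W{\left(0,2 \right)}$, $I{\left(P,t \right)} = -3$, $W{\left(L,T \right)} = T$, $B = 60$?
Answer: $-144$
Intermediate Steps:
$r = 4$ ($r = 6 - 2 = 4$)
$h = -3$
$Q{\left(v,l \right)} = -6$ ($Q{\left(v,l \right)} = 6 + 4 \left(-3\right) = 6 - 12 = -6$)
$24 Q{\left(38 - 224,B \right)} = 24 \left(-6\right) = -144$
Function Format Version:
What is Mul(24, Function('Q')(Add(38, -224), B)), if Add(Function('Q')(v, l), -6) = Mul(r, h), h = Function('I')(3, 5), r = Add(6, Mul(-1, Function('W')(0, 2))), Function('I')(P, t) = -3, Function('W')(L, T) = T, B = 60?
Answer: -144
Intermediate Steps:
r = 4 (r = Add(6, Mul(-1, 2)) = Add(6, -2) = 4)
h = -3
Function('Q')(v, l) = -6 (Function('Q')(v, l) = Add(6, Mul(4, -3)) = Add(6, -12) = -6)
Mul(24, Function('Q')(Add(38, -224), B)) = Mul(24, -6) = -144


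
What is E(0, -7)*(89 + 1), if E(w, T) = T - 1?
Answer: -720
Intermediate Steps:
E(w, T) = -1 + T
E(0, -7)*(89 + 1) = (-1 - 7)*(89 + 1) = -8*90 = -720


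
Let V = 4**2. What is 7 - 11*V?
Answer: -169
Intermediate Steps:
V = 16
7 - 11*V = 7 - 11*16 = 7 - 176 = -169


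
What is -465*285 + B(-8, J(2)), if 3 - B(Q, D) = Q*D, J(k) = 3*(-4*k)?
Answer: -132714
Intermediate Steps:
J(k) = -12*k
B(Q, D) = 3 - D*Q (B(Q, D) = 3 - Q*D = 3 - D*Q)
-465*285 + B(-8, J(2)) = -465*285 + (3 - 1*(-12*2)*(-8)) = -132525 + (3 - 1*(-24)*(-8)) = -132525 + (3 - 192) = -132525 - 189 = -132714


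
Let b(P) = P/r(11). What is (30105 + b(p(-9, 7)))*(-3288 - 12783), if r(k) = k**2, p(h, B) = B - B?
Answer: -483817455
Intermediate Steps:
p(h, B) = 0
b(P) = P/121 (b(P) = P/(11**2) = P/121)
(30105 + b(p(-9, 7)))*(-3288 - 12783) = (30105 + (1/121)*0)*(-3288 - 12783) = (30105 + 0)*(-16071) = 30105*(-16071) = -483817455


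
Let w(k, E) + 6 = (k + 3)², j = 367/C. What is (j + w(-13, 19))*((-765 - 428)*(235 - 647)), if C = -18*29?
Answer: 11968660358/261 ≈ 4.5857e+7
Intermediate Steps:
C = -522
j = -367/522 (j = 367/(-522) = 367*(-1/522) = -367/522 ≈ -0.70306)
w(k, E) = -6 + (3 + k)² (w(k, E) = -6 + (k + 3)² = -6 + (3 + k)²)
(j + w(-13, 19))*((-765 - 428)*(235 - 647)) = (-367/522 + (-6 + (3 - 13)²))*((-765 - 428)*(235 - 647)) = (-367/522 + (-6 + (-10)²))*(-1193*(-412)) = (-367/522 + (-6 + 100))*491516 = (-367/522 + 94)*491516 = (48701/522)*491516 = 11968660358/261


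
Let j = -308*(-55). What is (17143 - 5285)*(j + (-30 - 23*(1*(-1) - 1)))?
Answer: 201064248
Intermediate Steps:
j = 16940
(17143 - 5285)*(j + (-30 - 23*(1*(-1) - 1))) = (17143 - 5285)*(16940 + (-30 - 23*(1*(-1) - 1))) = 11858*(16940 + (-30 - 23*(-1 - 1))) = 11858*(16940 + (-30 - 23*(-2))) = 11858*(16940 + (-30 + 46)) = 11858*(16940 + 16) = 11858*16956 = 201064248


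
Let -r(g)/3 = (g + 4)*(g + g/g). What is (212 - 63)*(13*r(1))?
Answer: -58110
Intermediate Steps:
r(g) = -3*(1 + g)*(4 + g) (r(g) = -3*(g + 4)*(g + g/g) = -3*(4 + g)*(g + 1) = -3*(4 + g)*(1 + g) = -3*(1 + g)*(4 + g))
(212 - 63)*(13*r(1)) = (212 - 63)*(13*(-12 - 15*1 - 3*1**2)) = 149*(13*(-12 - 15 - 3*1)) = 149*(13*(-12 - 15 - 3)) = 149*(13*(-30)) = 149*(-390) = -58110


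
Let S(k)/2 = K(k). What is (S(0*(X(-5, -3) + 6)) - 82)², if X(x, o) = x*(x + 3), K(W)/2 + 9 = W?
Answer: 13924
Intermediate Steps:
K(W) = -18 + 2*W
X(x, o) = x*(3 + x)
S(k) = -36 + 4*k (S(k) = 2*(-18 + 2*k) = -36 + 4*k)
(S(0*(X(-5, -3) + 6)) - 82)² = ((-36 + 4*(0*(-5*(3 - 5) + 6))) - 82)² = ((-36 + 4*(0*(-5*(-2) + 6))) - 82)² = ((-36 + 4*(0*(10 + 6))) - 82)² = ((-36 + 4*(0*16)) - 82)² = ((-36 + 4*0) - 82)² = ((-36 + 0) - 82)² = (-36 - 82)² = (-118)² = 13924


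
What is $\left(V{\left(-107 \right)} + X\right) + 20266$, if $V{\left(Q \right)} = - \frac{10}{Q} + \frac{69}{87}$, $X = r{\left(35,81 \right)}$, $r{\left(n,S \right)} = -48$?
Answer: $\frac{62739205}{3103} \approx 20219.0$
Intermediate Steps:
$X = -48$
$V{\left(Q \right)} = \frac{23}{29} - \frac{10}{Q}$ ($V{\left(Q \right)} = - \frac{10}{Q} + 69 \cdot \frac{1}{87} = - \frac{10}{Q} + \frac{23}{29} = \frac{23}{29} - \frac{10}{Q}$)
$\left(V{\left(-107 \right)} + X\right) + 20266 = \left(\left(\frac{23}{29} - \frac{10}{-107}\right) - 48\right) + 20266 = \left(\left(\frac{23}{29} - - \frac{10}{107}\right) - 48\right) + 20266 = \left(\left(\frac{23}{29} + \frac{10}{107}\right) - 48\right) + 20266 = \left(\frac{2751}{3103} - 48\right) + 20266 = - \frac{146193}{3103} + 20266 = \frac{62739205}{3103}$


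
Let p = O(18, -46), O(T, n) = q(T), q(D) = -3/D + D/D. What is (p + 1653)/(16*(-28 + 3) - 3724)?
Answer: -9923/24744 ≈ -0.40103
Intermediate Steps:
q(D) = 1 - 3/D (q(D) = -3/D + 1 = 1 - 3/D)
O(T, n) = (-3 + T)/T
p = ⅚ (p = (-3 + 18)/18 = (1/18)*15 = ⅚ ≈ 0.83333)
(p + 1653)/(16*(-28 + 3) - 3724) = (⅚ + 1653)/(16*(-28 + 3) - 3724) = 9923/(6*(16*(-25) - 3724)) = 9923/(6*(-400 - 3724)) = (9923/6)/(-4124) = (9923/6)*(-1/4124) = -9923/24744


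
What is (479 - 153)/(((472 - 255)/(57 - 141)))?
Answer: -3912/31 ≈ -126.19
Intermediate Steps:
(479 - 153)/(((472 - 255)/(57 - 141))) = 326/((217/(-84))) = 326/((217*(-1/84))) = 326/(-31/12) = 326*(-12/31) = -3912/31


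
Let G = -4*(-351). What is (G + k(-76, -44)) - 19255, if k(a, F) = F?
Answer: -17895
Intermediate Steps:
G = 1404
(G + k(-76, -44)) - 19255 = (1404 - 44) - 19255 = 1360 - 19255 = -17895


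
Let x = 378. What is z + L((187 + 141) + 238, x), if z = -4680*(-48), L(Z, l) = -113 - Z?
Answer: 223961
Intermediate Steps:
z = 224640
z + L((187 + 141) + 238, x) = 224640 + (-113 - ((187 + 141) + 238)) = 224640 + (-113 - (328 + 238)) = 224640 + (-113 - 1*566) = 224640 + (-113 - 566) = 224640 - 679 = 223961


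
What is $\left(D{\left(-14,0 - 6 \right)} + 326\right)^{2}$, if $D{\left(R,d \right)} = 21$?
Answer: $120409$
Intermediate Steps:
$\left(D{\left(-14,0 - 6 \right)} + 326\right)^{2} = \left(21 + 326\right)^{2} = 347^{2} = 120409$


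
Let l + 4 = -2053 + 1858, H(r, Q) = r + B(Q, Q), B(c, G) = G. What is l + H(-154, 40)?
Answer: -313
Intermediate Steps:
H(r, Q) = Q + r (H(r, Q) = r + Q = Q + r)
l = -199 (l = -4 + (-2053 + 1858) = -4 - 195 = -199)
l + H(-154, 40) = -199 + (40 - 154) = -199 - 114 = -313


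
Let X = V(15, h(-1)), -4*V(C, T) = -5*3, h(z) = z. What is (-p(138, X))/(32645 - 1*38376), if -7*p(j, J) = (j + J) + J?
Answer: -291/80234 ≈ -0.0036269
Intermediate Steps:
V(C, T) = 15/4 (V(C, T) = -(-5)*3/4 = -¼*(-15) = 15/4)
X = 15/4 ≈ 3.7500
p(j, J) = -2*J/7 - j/7 (p(j, J) = -((j + J) + J)/7 = -((J + j) + J)/7 = -(j + 2*J)/7 = -2*J/7 - j/7)
(-p(138, X))/(32645 - 1*38376) = (-(-2/7*15/4 - ⅐*138))/(32645 - 1*38376) = (-(-15/14 - 138/7))/(32645 - 38376) = -1*(-291/14)/(-5731) = (291/14)*(-1/5731) = -291/80234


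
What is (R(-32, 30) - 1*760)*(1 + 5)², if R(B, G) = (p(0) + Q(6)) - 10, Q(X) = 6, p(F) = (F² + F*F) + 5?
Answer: -27324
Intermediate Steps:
p(F) = 5 + 2*F² (p(F) = (F² + F²) + 5 = 2*F² + 5 = 5 + 2*F²)
R(B, G) = 1 (R(B, G) = ((5 + 2*0²) + 6) - 10 = ((5 + 2*0) + 6) - 10 = ((5 + 0) + 6) - 10 = (5 + 6) - 10 = 11 - 10 = 1)
(R(-32, 30) - 1*760)*(1 + 5)² = (1 - 1*760)*(1 + 5)² = (1 - 760)*6² = -759*36 = -27324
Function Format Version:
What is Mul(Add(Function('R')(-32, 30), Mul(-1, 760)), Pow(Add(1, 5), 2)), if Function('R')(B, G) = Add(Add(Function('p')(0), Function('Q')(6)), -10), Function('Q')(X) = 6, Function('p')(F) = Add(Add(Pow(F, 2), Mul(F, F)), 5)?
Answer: -27324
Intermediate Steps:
Function('p')(F) = Add(5, Mul(2, Pow(F, 2))) (Function('p')(F) = Add(Add(Pow(F, 2), Pow(F, 2)), 5) = Add(Mul(2, Pow(F, 2)), 5) = Add(5, Mul(2, Pow(F, 2))))
Function('R')(B, G) = 1 (Function('R')(B, G) = Add(Add(Add(5, Mul(2, Pow(0, 2))), 6), -10) = Add(Add(Add(5, Mul(2, 0)), 6), -10) = Add(Add(Add(5, 0), 6), -10) = Add(Add(5, 6), -10) = Add(11, -10) = 1)
Mul(Add(Function('R')(-32, 30), Mul(-1, 760)), Pow(Add(1, 5), 2)) = Mul(Add(1, Mul(-1, 760)), Pow(Add(1, 5), 2)) = Mul(Add(1, -760), Pow(6, 2)) = Mul(-759, 36) = -27324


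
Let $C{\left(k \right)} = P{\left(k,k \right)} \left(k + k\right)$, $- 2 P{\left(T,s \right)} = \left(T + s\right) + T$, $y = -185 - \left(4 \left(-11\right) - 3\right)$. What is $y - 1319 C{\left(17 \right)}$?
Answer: $1143435$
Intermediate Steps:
$y = -138$ ($y = -185 - \left(-44 - 3\right) = -185 - -47 = -185 + 47 = -138$)
$P{\left(T,s \right)} = - T - \frac{s}{2}$ ($P{\left(T,s \right)} = - \frac{\left(T + s\right) + T}{2} = - \frac{s + 2 T}{2} = - T - \frac{s}{2}$)
$C{\left(k \right)} = - 3 k^{2}$ ($C{\left(k \right)} = \left(- k - \frac{k}{2}\right) \left(k + k\right) = - \frac{3 k}{2} \cdot 2 k = - 3 k^{2}$)
$y - 1319 C{\left(17 \right)} = -138 - 1319 \left(- 3 \cdot 17^{2}\right) = -138 - 1319 \left(\left(-3\right) 289\right) = -138 - -1143573 = -138 + 1143573 = 1143435$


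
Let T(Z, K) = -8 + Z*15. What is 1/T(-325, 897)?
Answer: -1/4883 ≈ -0.00020479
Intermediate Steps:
T(Z, K) = -8 + 15*Z
1/T(-325, 897) = 1/(-8 + 15*(-325)) = 1/(-8 - 4875) = 1/(-4883) = -1/4883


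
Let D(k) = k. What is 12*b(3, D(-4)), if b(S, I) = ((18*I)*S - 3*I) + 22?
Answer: -2184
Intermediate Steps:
b(S, I) = 22 - 3*I + 18*I*S (b(S, I) = (18*I*S - 3*I) + 22 = (-3*I + 18*I*S) + 22 = 22 - 3*I + 18*I*S)
12*b(3, D(-4)) = 12*(22 - 3*(-4) + 18*(-4)*3) = 12*(22 + 12 - 216) = 12*(-182) = -2184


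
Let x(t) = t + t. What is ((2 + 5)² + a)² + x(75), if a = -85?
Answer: 1446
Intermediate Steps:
x(t) = 2*t
((2 + 5)² + a)² + x(75) = ((2 + 5)² - 85)² + 2*75 = (7² - 85)² + 150 = (49 - 85)² + 150 = (-36)² + 150 = 1296 + 150 = 1446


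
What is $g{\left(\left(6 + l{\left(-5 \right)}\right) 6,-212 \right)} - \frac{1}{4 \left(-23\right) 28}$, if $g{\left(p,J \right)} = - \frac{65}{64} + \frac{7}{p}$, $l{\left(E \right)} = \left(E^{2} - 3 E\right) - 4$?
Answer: $- \frac{91573}{92736} \approx -0.98746$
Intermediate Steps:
$l{\left(E \right)} = -4 + E^{2} - 3 E$
$g{\left(p,J \right)} = - \frac{65}{64} + \frac{7}{p}$ ($g{\left(p,J \right)} = \left(-65\right) \frac{1}{64} + \frac{7}{p} = - \frac{65}{64} + \frac{7}{p}$)
$g{\left(\left(6 + l{\left(-5 \right)}\right) 6,-212 \right)} - \frac{1}{4 \left(-23\right) 28} = \left(- \frac{65}{64} + \frac{7}{\left(6 - \left(-11 - 25\right)\right) 6}\right) - \frac{1}{4 \left(-23\right) 28} = \left(- \frac{65}{64} + \frac{7}{\left(6 + \left(-4 + 25 + 15\right)\right) 6}\right) - \frac{1}{\left(-92\right) 28} = \left(- \frac{65}{64} + \frac{7}{\left(6 + 36\right) 6}\right) - \frac{1}{-2576} = \left(- \frac{65}{64} + \frac{7}{42 \cdot 6}\right) - - \frac{1}{2576} = \left(- \frac{65}{64} + \frac{7}{252}\right) + \frac{1}{2576} = \left(- \frac{65}{64} + 7 \cdot \frac{1}{252}\right) + \frac{1}{2576} = \left(- \frac{65}{64} + \frac{1}{36}\right) + \frac{1}{2576} = - \frac{569}{576} + \frac{1}{2576} = - \frac{91573}{92736}$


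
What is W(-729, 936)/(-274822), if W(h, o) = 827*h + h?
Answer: 301806/137411 ≈ 2.1964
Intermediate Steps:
W(h, o) = 828*h
W(-729, 936)/(-274822) = (828*(-729))/(-274822) = -603612*(-1/274822) = 301806/137411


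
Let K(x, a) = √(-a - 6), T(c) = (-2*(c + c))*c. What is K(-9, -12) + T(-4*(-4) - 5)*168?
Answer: -81312 + √6 ≈ -81310.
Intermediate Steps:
T(c) = -4*c² (T(c) = (-4*c)*c = -4*c²)
K(x, a) = √(-6 - a)
K(-9, -12) + T(-4*(-4) - 5)*168 = √(-6 - 1*(-12)) - 4*(-4*(-4) - 5)²*168 = √(-6 + 12) - 4*(16 - 5)²*168 = √6 - 4*11²*168 = √6 - 4*121*168 = √6 - 484*168 = √6 - 81312 = -81312 + √6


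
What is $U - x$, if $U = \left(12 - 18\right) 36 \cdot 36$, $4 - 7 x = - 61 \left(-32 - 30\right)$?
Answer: $- \frac{50654}{7} \approx -7236.3$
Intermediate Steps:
$x = - \frac{3778}{7}$ ($x = \frac{4}{7} - \frac{\left(-61\right) \left(-32 - 30\right)}{7} = \frac{4}{7} - \frac{\left(-61\right) \left(-62\right)}{7} = \frac{4}{7} - \frac{3782}{7} = - \frac{3778}{7} \approx -539.71$)
$U = -7776$ ($U = \left(12 - 18\right) 36 \cdot 36 = \left(-6\right) 36 \cdot 36 = \left(-216\right) 36 = -7776$)
$U - x = -7776 - - \frac{3778}{7} = -7776 + \frac{3778}{7} = - \frac{50654}{7}$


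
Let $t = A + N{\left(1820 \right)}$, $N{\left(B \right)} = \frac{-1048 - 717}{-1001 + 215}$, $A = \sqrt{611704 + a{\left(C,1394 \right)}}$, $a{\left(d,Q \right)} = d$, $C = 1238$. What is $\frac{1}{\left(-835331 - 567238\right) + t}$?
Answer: $- \frac{866500130634}{1215323897283250129} - \frac{617796 \sqrt{612942}}{1215323897283250129} \approx -7.1338 \cdot 10^{-7}$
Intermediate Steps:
$A = \sqrt{612942}$ ($A = \sqrt{611704 + 1238} = \sqrt{612942} \approx 782.91$)
$N{\left(B \right)} = \frac{1765}{786}$ ($N{\left(B \right)} = - \frac{1765}{-786} = \left(-1765\right) \left(- \frac{1}{786}\right) = \frac{1765}{786}$)
$t = \frac{1765}{786} + \sqrt{612942}$ ($t = \sqrt{612942} + \frac{1765}{786} = \frac{1765}{786} + \sqrt{612942} \approx 785.15$)
$\frac{1}{\left(-835331 - 567238\right) + t} = \frac{1}{\left(-835331 - 567238\right) + \left(\frac{1765}{786} + \sqrt{612942}\right)} = \frac{1}{-1402569 + \left(\frac{1765}{786} + \sqrt{612942}\right)} = \frac{1}{- \frac{1102417469}{786} + \sqrt{612942}}$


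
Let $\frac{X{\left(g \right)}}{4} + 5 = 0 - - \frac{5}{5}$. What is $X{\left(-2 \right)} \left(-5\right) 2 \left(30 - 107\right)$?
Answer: $-12320$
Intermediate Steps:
$X{\left(g \right)} = -16$ ($X{\left(g \right)} = -20 + 4 \left(0 - - \frac{5}{5}\right) = -20 + 4 \left(0 - \left(-5\right) \frac{1}{5}\right) = -20 + 4 \left(0 - -1\right) = -20 + 4 \left(0 + 1\right) = -20 + 4 \cdot 1 = -20 + 4 = -16$)
$X{\left(-2 \right)} \left(-5\right) 2 \left(30 - 107\right) = \left(-16\right) \left(-5\right) 2 \left(30 - 107\right) = 80 \cdot 2 \left(-77\right) = 160 \left(-77\right) = -12320$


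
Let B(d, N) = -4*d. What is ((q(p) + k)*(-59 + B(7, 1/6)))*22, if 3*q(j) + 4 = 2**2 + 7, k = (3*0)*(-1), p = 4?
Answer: -4466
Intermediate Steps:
k = 0 (k = 0*(-1) = 0)
q(j) = 7/3 (q(j) = -4/3 + (2**2 + 7)/3 = -4/3 + (4 + 7)/3 = -4/3 + (1/3)*11 = -4/3 + 11/3 = 7/3)
((q(p) + k)*(-59 + B(7, 1/6)))*22 = ((7/3 + 0)*(-59 - 4*7))*22 = (7*(-59 - 28)/3)*22 = ((7/3)*(-87))*22 = -203*22 = -4466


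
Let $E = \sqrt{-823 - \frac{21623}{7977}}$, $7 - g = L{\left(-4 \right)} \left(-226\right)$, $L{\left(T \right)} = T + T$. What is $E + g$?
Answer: $-1801 + \frac{31 i \sqrt{54674358}}{7977} \approx -1801.0 + 28.735 i$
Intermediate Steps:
$L{\left(T \right)} = 2 T$
$g = -1801$ ($g = 7 - 2 \left(-4\right) \left(-226\right) = 7 - \left(-8\right) \left(-226\right) = 7 - 1808 = -1801$)
$E = \frac{31 i \sqrt{54674358}}{7977}$ ($E = \sqrt{-823 - \frac{21623}{7977}} = \sqrt{- \frac{6586694}{7977}} = \frac{31 i \sqrt{54674358}}{7977} \approx 28.735 i$)
$E + g = \frac{31 i \sqrt{54674358}}{7977} - 1801 = -1801 + \frac{31 i \sqrt{54674358}}{7977}$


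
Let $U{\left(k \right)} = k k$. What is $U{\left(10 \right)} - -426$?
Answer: $526$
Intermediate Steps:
$U{\left(k \right)} = k^{2}$
$U{\left(10 \right)} - -426 = 10^{2} - -426 = 100 + 426 = 526$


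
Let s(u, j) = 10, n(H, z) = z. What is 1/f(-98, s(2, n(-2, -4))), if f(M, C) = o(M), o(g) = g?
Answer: -1/98 ≈ -0.010204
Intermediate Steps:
f(M, C) = M
1/f(-98, s(2, n(-2, -4))) = 1/(-98) = -1/98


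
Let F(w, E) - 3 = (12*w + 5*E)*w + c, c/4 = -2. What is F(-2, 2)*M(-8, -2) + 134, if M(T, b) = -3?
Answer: 65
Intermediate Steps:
c = -8 (c = 4*(-2) = -8)
F(w, E) = -5 + w*(5*E + 12*w) (F(w, E) = 3 + ((12*w + 5*E)*w - 8) = 3 + ((5*E + 12*w)*w - 8) = 3 + (w*(5*E + 12*w) - 8) = 3 + (-8 + w*(5*E + 12*w)) = -5 + w*(5*E + 12*w))
F(-2, 2)*M(-8, -2) + 134 = (-5 + 12*(-2)² + 5*2*(-2))*(-3) + 134 = (-5 + 12*4 - 20)*(-3) + 134 = (-5 + 48 - 20)*(-3) + 134 = 23*(-3) + 134 = -69 + 134 = 65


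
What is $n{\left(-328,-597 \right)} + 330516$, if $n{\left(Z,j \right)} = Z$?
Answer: $330188$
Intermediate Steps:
$n{\left(-328,-597 \right)} + 330516 = -328 + 330516 = 330188$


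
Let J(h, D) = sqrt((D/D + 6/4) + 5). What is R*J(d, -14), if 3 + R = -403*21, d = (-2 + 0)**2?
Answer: -4233*sqrt(30) ≈ -23185.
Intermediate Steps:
d = 4 (d = (-2)**2 = 4)
J(h, D) = sqrt(30)/2 (J(h, D) = sqrt((1 + 6*(1/4)) + 5) = sqrt((1 + 3/2) + 5) = sqrt(5/2 + 5) = sqrt(15/2) = sqrt(30)/2)
R = -8466 (R = -3 - 403*21 = -3 - 8463 = -8466)
R*J(d, -14) = -4233*sqrt(30)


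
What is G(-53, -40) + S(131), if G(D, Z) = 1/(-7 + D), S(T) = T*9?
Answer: 70739/60 ≈ 1179.0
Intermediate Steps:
S(T) = 9*T
G(-53, -40) + S(131) = 1/(-7 - 53) + 9*131 = 1/(-60) + 1179 = -1/60 + 1179 = 70739/60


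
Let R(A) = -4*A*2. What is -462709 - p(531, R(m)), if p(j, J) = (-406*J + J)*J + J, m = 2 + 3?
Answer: 185331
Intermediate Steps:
m = 5
R(A) = -8*A
p(j, J) = J - 405*J² (p(j, J) = (-405*J)*J + J = -405*J² + J = J - 405*J²)
-462709 - p(531, R(m)) = -462709 - (-8*5)*(1 - (-3240)*5) = -462709 - (-40)*(1 - 405*(-40)) = -462709 - (-40)*(1 + 16200) = -462709 - (-40)*16201 = -462709 - 1*(-648040) = -462709 + 648040 = 185331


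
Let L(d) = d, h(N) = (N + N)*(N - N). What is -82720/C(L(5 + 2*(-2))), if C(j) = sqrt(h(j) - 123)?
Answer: 82720*I*sqrt(123)/123 ≈ 7458.6*I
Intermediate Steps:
h(N) = 0 (h(N) = (2*N)*0 = 0)
C(j) = I*sqrt(123) (C(j) = sqrt(0 - 123) = sqrt(-123) = I*sqrt(123))
-82720/C(L(5 + 2*(-2))) = -82720*(-I*sqrt(123)/123) = -(-82720)*I*sqrt(123)/123 = 82720*I*sqrt(123)/123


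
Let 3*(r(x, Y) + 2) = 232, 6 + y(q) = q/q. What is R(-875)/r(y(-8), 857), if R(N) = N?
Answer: -2625/226 ≈ -11.615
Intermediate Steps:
y(q) = -5 (y(q) = -6 + q/q = -6 + 1 = -5)
r(x, Y) = 226/3 (r(x, Y) = -2 + (1/3)*232 = -2 + 232/3 = 226/3)
R(-875)/r(y(-8), 857) = -875/226/3 = -875*3/226 = -2625/226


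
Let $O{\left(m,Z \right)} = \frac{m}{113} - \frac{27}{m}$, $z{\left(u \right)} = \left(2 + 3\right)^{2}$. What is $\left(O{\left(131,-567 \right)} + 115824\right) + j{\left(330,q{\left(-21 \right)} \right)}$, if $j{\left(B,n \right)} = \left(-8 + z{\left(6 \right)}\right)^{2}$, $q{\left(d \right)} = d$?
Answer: $\frac{1718834849}{14803} \approx 1.1611 \cdot 10^{5}$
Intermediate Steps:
$z{\left(u \right)} = 25$ ($z{\left(u \right)} = 5^{2} = 25$)
$O{\left(m,Z \right)} = - \frac{27}{m} + \frac{m}{113}$ ($O{\left(m,Z \right)} = m \frac{1}{113} - \frac{27}{m} = \frac{m}{113} - \frac{27}{m} = - \frac{27}{m} + \frac{m}{113}$)
$j{\left(B,n \right)} = 289$ ($j{\left(B,n \right)} = \left(-8 + 25\right)^{2} = 17^{2} = 289$)
$\left(O{\left(131,-567 \right)} + 115824\right) + j{\left(330,q{\left(-21 \right)} \right)} = \left(\left(- \frac{27}{131} + \frac{1}{113} \cdot 131\right) + 115824\right) + 289 = \left(\left(\left(-27\right) \frac{1}{131} + \frac{131}{113}\right) + 115824\right) + 289 = \left(\left(- \frac{27}{131} + \frac{131}{113}\right) + 115824\right) + 289 = \left(\frac{14110}{14803} + 115824\right) + 289 = \frac{1714556782}{14803} + 289 = \frac{1718834849}{14803}$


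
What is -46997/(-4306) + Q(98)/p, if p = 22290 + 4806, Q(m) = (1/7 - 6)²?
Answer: 31202671637/2858546712 ≈ 10.916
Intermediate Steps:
Q(m) = 1681/49 (Q(m) = (⅐ - 6)² = (-41/7)² = 1681/49)
p = 27096
-46997/(-4306) + Q(98)/p = -46997/(-4306) + (1681/49)/27096 = -46997*(-1/4306) + (1681/49)*(1/27096) = 46997/4306 + 1681/1327704 = 31202671637/2858546712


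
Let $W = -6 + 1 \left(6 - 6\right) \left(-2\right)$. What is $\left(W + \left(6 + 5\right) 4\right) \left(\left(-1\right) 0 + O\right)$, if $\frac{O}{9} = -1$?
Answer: $-342$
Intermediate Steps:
$O = -9$ ($O = 9 \left(-1\right) = -9$)
$W = -6$ ($W = -6 + 1 \left(6 - 6\right) \left(-2\right) = -6 + 1 \cdot 0 \left(-2\right) = -6 + 1 \cdot 0 = -6 + 0 = -6$)
$\left(W + \left(6 + 5\right) 4\right) \left(\left(-1\right) 0 + O\right) = \left(-6 + \left(6 + 5\right) 4\right) \left(\left(-1\right) 0 - 9\right) = \left(-6 + 11 \cdot 4\right) \left(0 - 9\right) = \left(-6 + 44\right) \left(-9\right) = 38 \left(-9\right) = -342$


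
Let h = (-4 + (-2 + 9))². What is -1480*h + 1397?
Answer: -11923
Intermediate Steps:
h = 9 (h = (-4 + 7)² = 3² = 9)
-1480*h + 1397 = -1480*9 + 1397 = -13320 + 1397 = -11923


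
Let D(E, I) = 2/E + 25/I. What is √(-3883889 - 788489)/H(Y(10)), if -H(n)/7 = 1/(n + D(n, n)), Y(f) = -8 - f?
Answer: 39*I*√4672378/14 ≈ 6021.5*I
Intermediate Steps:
H(n) = -7/(n + 27/n) (H(n) = -7/(n + (2/n + 25/n)) = -7/(n + 27/n))
√(-3883889 - 788489)/H(Y(10)) = √(-3883889 - 788489)/((-7*(-8 - 1*10)/(27 + (-8 - 1*10)²))) = √(-4672378)/((-7*(-8 - 10)/(27 + (-8 - 10)²))) = (I*√4672378)/((-7*(-18)/(27 + (-18)²))) = (I*√4672378)/((-7*(-18)/(27 + 324))) = (I*√4672378)/((-7*(-18)/351)) = (I*√4672378)/((-7*(-18)*1/351)) = (I*√4672378)/(14/39) = (I*√4672378)*(39/14) = 39*I*√4672378/14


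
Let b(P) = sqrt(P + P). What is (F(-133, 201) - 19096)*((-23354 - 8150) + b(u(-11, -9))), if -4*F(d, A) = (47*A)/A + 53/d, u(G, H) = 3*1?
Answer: 80061666520/133 - 5082635*sqrt(6)/266 ≈ 6.0192e+8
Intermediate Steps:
u(G, H) = 3
F(d, A) = -47/4 - 53/(4*d) (F(d, A) = -((47*A)/A + 53/d)/4 = -(47 + 53/d)/4 = -47/4 - 53/(4*d))
b(P) = sqrt(2)*sqrt(P) (b(P) = sqrt(2*P) = sqrt(2)*sqrt(P))
(F(-133, 201) - 19096)*((-23354 - 8150) + b(u(-11, -9))) = ((1/4)*(-53 - 47*(-133))/(-133) - 19096)*((-23354 - 8150) + sqrt(2)*sqrt(3)) = ((1/4)*(-1/133)*(-53 + 6251) - 19096)*(-31504 + sqrt(6)) = ((1/4)*(-1/133)*6198 - 19096)*(-31504 + sqrt(6)) = (-3099/266 - 19096)*(-31504 + sqrt(6)) = -5082635*(-31504 + sqrt(6))/266 = 80061666520/133 - 5082635*sqrt(6)/266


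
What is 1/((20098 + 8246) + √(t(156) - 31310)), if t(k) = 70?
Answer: 3543/100426697 - I*√7810/401706788 ≈ 3.5279e-5 - 2.2e-7*I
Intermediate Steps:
1/((20098 + 8246) + √(t(156) - 31310)) = 1/((20098 + 8246) + √(70 - 31310)) = 1/(28344 + √(-31240)) = 1/(28344 + 2*I*√7810)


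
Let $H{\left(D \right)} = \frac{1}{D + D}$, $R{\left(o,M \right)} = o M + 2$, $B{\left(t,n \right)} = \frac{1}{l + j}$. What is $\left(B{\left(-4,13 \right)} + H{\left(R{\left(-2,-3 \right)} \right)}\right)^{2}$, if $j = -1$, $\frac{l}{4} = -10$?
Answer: $\frac{625}{430336} \approx 0.0014524$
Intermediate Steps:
$l = -40$ ($l = 4 \left(-10\right) = -40$)
$B{\left(t,n \right)} = - \frac{1}{41}$ ($B{\left(t,n \right)} = \frac{1}{-40 - 1} = \frac{1}{-41} = - \frac{1}{41}$)
$R{\left(o,M \right)} = 2 + M o$ ($R{\left(o,M \right)} = M o + 2 = 2 + M o$)
$H{\left(D \right)} = \frac{1}{2 D}$
$\left(B{\left(-4,13 \right)} + H{\left(R{\left(-2,-3 \right)} \right)}\right)^{2} = \left(- \frac{1}{41} + \frac{1}{2 \left(2 - -6\right)}\right)^{2} = \left(- \frac{1}{41} + \frac{1}{2 \left(2 + 6\right)}\right)^{2} = \left(- \frac{1}{41} + \frac{1}{2 \cdot 8}\right)^{2} = \left(- \frac{1}{41} + \frac{1}{2} \cdot \frac{1}{8}\right)^{2} = \left(- \frac{1}{41} + \frac{1}{16}\right)^{2} = \left(\frac{25}{656}\right)^{2} = \frac{625}{430336}$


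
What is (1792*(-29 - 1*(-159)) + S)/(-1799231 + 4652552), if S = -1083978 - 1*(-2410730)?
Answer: 519904/951107 ≈ 0.54663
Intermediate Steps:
S = 1326752 (S = -1083978 + 2410730 = 1326752)
(1792*(-29 - 1*(-159)) + S)/(-1799231 + 4652552) = (1792*(-29 - 1*(-159)) + 1326752)/(-1799231 + 4652552) = (1792*(-29 + 159) + 1326752)/2853321 = (1792*130 + 1326752)*(1/2853321) = (232960 + 1326752)*(1/2853321) = 1559712*(1/2853321) = 519904/951107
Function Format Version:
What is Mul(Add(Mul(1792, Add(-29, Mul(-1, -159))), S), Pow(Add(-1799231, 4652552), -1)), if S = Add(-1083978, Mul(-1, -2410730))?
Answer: Rational(519904, 951107) ≈ 0.54663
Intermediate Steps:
S = 1326752 (S = Add(-1083978, 2410730) = 1326752)
Mul(Add(Mul(1792, Add(-29, Mul(-1, -159))), S), Pow(Add(-1799231, 4652552), -1)) = Mul(Add(Mul(1792, Add(-29, Mul(-1, -159))), 1326752), Pow(Add(-1799231, 4652552), -1)) = Mul(Add(Mul(1792, Add(-29, 159)), 1326752), Pow(2853321, -1)) = Mul(Add(Mul(1792, 130), 1326752), Rational(1, 2853321)) = Mul(Add(232960, 1326752), Rational(1, 2853321)) = Mul(1559712, Rational(1, 2853321)) = Rational(519904, 951107)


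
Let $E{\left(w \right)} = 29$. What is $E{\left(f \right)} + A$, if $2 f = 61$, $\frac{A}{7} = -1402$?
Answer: $-9785$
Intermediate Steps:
$A = -9814$ ($A = 7 \left(-1402\right) = -9814$)
$f = \frac{61}{2}$ ($f = \frac{1}{2} \cdot 61 = \frac{61}{2} \approx 30.5$)
$E{\left(f \right)} + A = 29 - 9814 = -9785$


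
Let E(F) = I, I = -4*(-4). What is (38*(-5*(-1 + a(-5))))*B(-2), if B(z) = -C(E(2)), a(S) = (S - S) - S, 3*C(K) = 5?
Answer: 3800/3 ≈ 1266.7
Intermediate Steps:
I = 16
E(F) = 16
C(K) = 5/3 (C(K) = (⅓)*5 = 5/3)
a(S) = -S (a(S) = 0 - S = -S)
B(z) = -5/3 (B(z) = -1*5/3 = -5/3)
(38*(-5*(-1 + a(-5))))*B(-2) = (38*(-5*(-1 - 1*(-5))))*(-5/3) = (38*(-5*(-1 + 5)))*(-5/3) = (38*(-5*4))*(-5/3) = (38*(-20))*(-5/3) = -760*(-5/3) = 3800/3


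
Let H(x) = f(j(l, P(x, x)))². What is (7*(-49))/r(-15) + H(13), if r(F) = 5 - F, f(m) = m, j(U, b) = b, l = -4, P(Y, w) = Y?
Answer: 3037/20 ≈ 151.85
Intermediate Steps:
H(x) = x²
(7*(-49))/r(-15) + H(13) = (7*(-49))/(5 - 1*(-15)) + 13² = -343/(5 + 15) + 169 = -343/20 + 169 = 3037/20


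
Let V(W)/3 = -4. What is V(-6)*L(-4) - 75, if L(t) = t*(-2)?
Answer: -171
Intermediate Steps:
L(t) = -2*t
V(W) = -12 (V(W) = 3*(-4) = -12)
V(-6)*L(-4) - 75 = -(-24)*(-4) - 75 = -12*8 - 75 = -96 - 75 = -171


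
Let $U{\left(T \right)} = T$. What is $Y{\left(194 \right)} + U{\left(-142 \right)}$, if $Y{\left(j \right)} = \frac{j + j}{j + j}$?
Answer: $-141$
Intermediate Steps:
$Y{\left(j \right)} = 1$ ($Y{\left(j \right)} = \frac{2 j}{2 j} = 2 j \frac{1}{2 j} = 1$)
$Y{\left(194 \right)} + U{\left(-142 \right)} = 1 - 142 = -141$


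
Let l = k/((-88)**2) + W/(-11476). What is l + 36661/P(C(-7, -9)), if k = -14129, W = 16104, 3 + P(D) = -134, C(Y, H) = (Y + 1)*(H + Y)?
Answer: -824341829261/3043802432 ≈ -270.83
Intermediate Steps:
C(Y, H) = (1 + Y)*(H + Y)
P(D) = -137 (P(D) = -3 - 134 = -137)
l = -71713445/22217536 (l = -14129/((-88)**2) + 16104/(-11476) = -14129/7744 + 16104*(-1/11476) = -14129*1/7744 - 4026/2869 = -14129/7744 - 4026/2869 = -71713445/22217536 ≈ -3.2278)
l + 36661/P(C(-7, -9)) = -71713445/22217536 + 36661/(-137) = -71713445/22217536 + 36661*(-1/137) = -71713445/22217536 - 36661/137 = -824341829261/3043802432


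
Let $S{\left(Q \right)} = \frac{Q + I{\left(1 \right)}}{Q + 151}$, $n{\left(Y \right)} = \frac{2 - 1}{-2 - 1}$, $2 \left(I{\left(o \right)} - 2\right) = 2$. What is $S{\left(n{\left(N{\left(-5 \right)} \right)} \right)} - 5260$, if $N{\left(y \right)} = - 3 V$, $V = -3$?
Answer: $- \frac{594378}{113} \approx -5260.0$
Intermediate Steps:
$N{\left(y \right)} = 9$ ($N{\left(y \right)} = \left(-3\right) \left(-3\right) = 9$)
$I{\left(o \right)} = 3$ ($I{\left(o \right)} = 2 + \frac{1}{2} \cdot 2 = 2 + 1 = 3$)
$n{\left(Y \right)} = - \frac{1}{3}$ ($n{\left(Y \right)} = 1 \frac{1}{-3} = 1 \left(- \frac{1}{3}\right) = - \frac{1}{3}$)
$S{\left(Q \right)} = \frac{3 + Q}{151 + Q}$ ($S{\left(Q \right)} = \frac{Q + 3}{Q + 151} = \frac{3 + Q}{151 + Q}$)
$S{\left(n{\left(N{\left(-5 \right)} \right)} \right)} - 5260 = \frac{3 - \frac{1}{3}}{151 - \frac{1}{3}} - 5260 = \frac{1}{\frac{452}{3}} \cdot \frac{8}{3} - 5260 = \frac{3}{452} \cdot \frac{8}{3} - 5260 = \frac{2}{113} - 5260 = - \frac{594378}{113}$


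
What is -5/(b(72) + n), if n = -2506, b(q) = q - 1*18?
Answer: 5/2452 ≈ 0.0020392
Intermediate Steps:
b(q) = -18 + q (b(q) = q - 18 = -18 + q)
-5/(b(72) + n) = -5/((-18 + 72) - 2506) = -5/(54 - 2506) = -5/(-2452) = -5*(-1/2452) = 5/2452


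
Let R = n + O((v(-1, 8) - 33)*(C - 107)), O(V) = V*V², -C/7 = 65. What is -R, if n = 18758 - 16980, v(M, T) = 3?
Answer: -4792616857778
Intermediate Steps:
C = -455 (C = -7*65 = -455)
n = 1778
O(V) = V³
R = 4792616857778 (R = 1778 + ((3 - 33)*(-455 - 107))³ = 1778 + (-30*(-562))³ = 1778 + 16860³ = 1778 + 4792616856000 = 4792616857778)
-R = -1*4792616857778 = -4792616857778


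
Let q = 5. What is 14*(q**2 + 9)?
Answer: 476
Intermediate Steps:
14*(q**2 + 9) = 14*(5**2 + 9) = 14*(25 + 9) = 14*34 = 476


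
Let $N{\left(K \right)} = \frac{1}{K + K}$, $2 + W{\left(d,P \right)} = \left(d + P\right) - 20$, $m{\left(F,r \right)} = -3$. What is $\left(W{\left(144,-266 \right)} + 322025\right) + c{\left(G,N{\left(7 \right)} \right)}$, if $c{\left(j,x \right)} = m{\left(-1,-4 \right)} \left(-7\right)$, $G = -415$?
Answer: $321902$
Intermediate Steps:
$W{\left(d,P \right)} = -22 + P + d$ ($W{\left(d,P \right)} = -2 - \left(20 - P - d\right) = -2 + \left(-20 + P + d\right) = -22 + P + d$)
$N{\left(K \right)} = \frac{1}{2 K}$
$c{\left(j,x \right)} = 21$ ($c{\left(j,x \right)} = \left(-3\right) \left(-7\right) = 21$)
$\left(W{\left(144,-266 \right)} + 322025\right) + c{\left(G,N{\left(7 \right)} \right)} = \left(\left(-22 - 266 + 144\right) + 322025\right) + 21 = \left(-144 + 322025\right) + 21 = 321881 + 21 = 321902$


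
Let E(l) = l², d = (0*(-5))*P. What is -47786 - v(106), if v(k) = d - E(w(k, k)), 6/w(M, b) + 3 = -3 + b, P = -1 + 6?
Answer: -119464991/2500 ≈ -47786.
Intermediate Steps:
P = 5
w(M, b) = 6/(-6 + b) (w(M, b) = 6/(-3 + (-3 + b)) = 6/(-6 + b))
d = 0 (d = (0*(-5))*5 = 0*5 = 0)
v(k) = -36/(-6 + k)² (v(k) = 0 - (6/(-6 + k))² = 0 - 36/(-6 + k)² = -36/(-6 + k)²)
-47786 - v(106) = -47786 - (-36)/(-6 + 106)² = -47786 - (-36)/100² = -47786 - (-36)/10000 = -47786 - 1*(-9/2500) = -47786 + 9/2500 = -119464991/2500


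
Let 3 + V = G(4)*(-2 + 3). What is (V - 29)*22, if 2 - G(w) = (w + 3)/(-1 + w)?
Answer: -2134/3 ≈ -711.33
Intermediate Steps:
G(w) = 2 - (3 + w)/(-1 + w) (G(w) = 2 - (w + 3)/(-1 + w) = 2 - (3 + w)/(-1 + w))
V = -10/3 (V = -3 + ((-5 + 4)/(-1 + 4))*(-2 + 3) = -3 + (-1/3)*1 = -3 + ((1/3)*(-1))*1 = -3 - 1/3*1 = -3 - 1/3 = -10/3 ≈ -3.3333)
(V - 29)*22 = (-10/3 - 29)*22 = -97/3*22 = -2134/3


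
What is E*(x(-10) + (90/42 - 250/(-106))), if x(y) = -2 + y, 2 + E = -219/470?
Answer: 1612169/87185 ≈ 18.491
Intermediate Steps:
E = -1159/470 (E = -2 - 219/470 = -1159/470 ≈ -2.4660)
E*(x(-10) + (90/42 - 250/(-106))) = -1159*((-2 - 10) + (90/42 - 250/(-106)))/470 = -1159*(-12 + (90*(1/42) - 250*(-1/106)))/470 = -1159*(-12 + (15/7 + 125/53))/470 = -1159*(-12 + 1670/371)/470 = -1159/470*(-2782/371) = 1612169/87185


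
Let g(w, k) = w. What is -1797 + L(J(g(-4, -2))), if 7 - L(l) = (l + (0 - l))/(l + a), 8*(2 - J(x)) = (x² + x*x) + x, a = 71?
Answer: -1790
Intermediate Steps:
J(x) = 2 - x²/4 - x/8 (J(x) = 2 - ((x² + x*x) + x)/8 = 2 - ((x² + x²) + x)/8 = 2 - (2*x² + x)/8 = 2 - (x + 2*x²)/8 = 2 + (-x²/4 - x/8) = 2 - x²/4 - x/8)
L(l) = 7 (L(l) = 7 - (l + (0 - l))/(l + 71) = 7 - (l - l)/(71 + l) = 7 - 0/(71 + l) = 7 - 1*0 = 7 + 0 = 7)
-1797 + L(J(g(-4, -2))) = -1797 + 7 = -1790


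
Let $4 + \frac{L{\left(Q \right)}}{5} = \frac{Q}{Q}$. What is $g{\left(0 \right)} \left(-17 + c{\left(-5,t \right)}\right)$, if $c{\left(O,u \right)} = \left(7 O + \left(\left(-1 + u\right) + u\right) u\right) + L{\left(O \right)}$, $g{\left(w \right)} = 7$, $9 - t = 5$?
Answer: $-273$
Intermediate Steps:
$t = 4$ ($t = 9 - 5 = 4$)
$L{\left(Q \right)} = -15$ ($L{\left(Q \right)} = -20 + 5 \frac{Q}{Q} = -20 + 5 \cdot 1 = -20 + 5 = -15$)
$c{\left(O,u \right)} = -15 + 7 O + u \left(-1 + 2 u\right)$ ($c{\left(O,u \right)} = \left(7 O + \left(\left(-1 + u\right) + u\right) u\right) - 15 = \left(7 O + \left(-1 + 2 u\right) u\right) - 15 = \left(7 O + u \left(-1 + 2 u\right)\right) - 15 = -15 + 7 O + u \left(-1 + 2 u\right)$)
$g{\left(0 \right)} \left(-17 + c{\left(-5,t \right)}\right) = 7 \left(-17 + \left(-15 - 4 + 2 \cdot 4^{2} + 7 \left(-5\right)\right)\right) = 7 \left(-17 - 22\right) = 7 \left(-39\right) = -273$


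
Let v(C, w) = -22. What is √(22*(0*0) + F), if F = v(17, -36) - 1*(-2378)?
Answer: 2*√589 ≈ 48.539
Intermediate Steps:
F = 2356 (F = -22 - 1*(-2378) = -22 + 2378 = 2356)
√(22*(0*0) + F) = √(22*(0*0) + 2356) = √(22*0 + 2356) = √(0 + 2356) = √2356 = 2*√589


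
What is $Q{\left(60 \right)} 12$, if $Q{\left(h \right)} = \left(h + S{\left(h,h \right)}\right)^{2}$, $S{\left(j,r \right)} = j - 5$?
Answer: $158700$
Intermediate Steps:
$S{\left(j,r \right)} = -5 + j$
$Q{\left(h \right)} = \left(-5 + 2 h\right)^{2}$ ($Q{\left(h \right)} = \left(h + \left(-5 + h\right)\right)^{2} = \left(-5 + 2 h\right)^{2}$)
$Q{\left(60 \right)} 12 = \left(-5 + 2 \cdot 60\right)^{2} \cdot 12 = \left(-5 + 120\right)^{2} \cdot 12 = 115^{2} \cdot 12 = 13225 \cdot 12 = 158700$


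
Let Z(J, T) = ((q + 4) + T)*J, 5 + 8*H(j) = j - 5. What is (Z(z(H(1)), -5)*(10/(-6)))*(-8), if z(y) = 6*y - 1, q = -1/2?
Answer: 155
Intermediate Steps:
q = -½ (q = -1*½ = -½ ≈ -0.50000)
H(j) = -5/4 + j/8 (H(j) = -5/8 + (j - 5)/8 = -5/8 + (-5 + j)/8 = -5/8 + (-5/8 + j/8) = -5/4 + j/8)
z(y) = -1 + 6*y
Z(J, T) = J*(7/2 + T) (Z(J, T) = ((-½ + 4) + T)*J = (7/2 + T)*J = J*(7/2 + T))
(Z(z(H(1)), -5)*(10/(-6)))*(-8) = (((-1 + 6*(-5/4 + (⅛)*1))*(7 + 2*(-5))/2)*(10/(-6)))*(-8) = (((-1 + 6*(-5/4 + ⅛))*(7 - 10)/2)*(10*(-⅙)))*(-8) = (((½)*(-1 + 6*(-9/8))*(-3))*(-5/3))*(-8) = (((½)*(-1 - 27/4)*(-3))*(-5/3))*(-8) = (((½)*(-31/4)*(-3))*(-5/3))*(-8) = ((93/8)*(-5/3))*(-8) = -155/8*(-8) = 155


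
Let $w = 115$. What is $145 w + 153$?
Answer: $16828$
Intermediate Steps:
$145 w + 153 = 145 \cdot 115 + 153 = 16675 + 153 = 16828$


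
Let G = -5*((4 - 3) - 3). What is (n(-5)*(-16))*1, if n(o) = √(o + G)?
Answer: -16*√5 ≈ -35.777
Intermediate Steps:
G = 10 (G = -5*(1 - 3) = -5*(-2) = 10)
n(o) = √(10 + o) (n(o) = √(o + 10) = √(10 + o))
(n(-5)*(-16))*1 = (√(10 - 5)*(-16))*1 = (√5*(-16))*1 = -16*√5*1 = -16*√5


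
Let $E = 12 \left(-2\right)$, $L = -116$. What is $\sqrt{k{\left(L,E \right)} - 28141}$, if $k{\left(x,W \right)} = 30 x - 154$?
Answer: $5 i \sqrt{1271} \approx 178.26 i$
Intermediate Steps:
$E = -24$
$k{\left(x,W \right)} = -154 + 30 x$
$\sqrt{k{\left(L,E \right)} - 28141} = \sqrt{\left(-154 + 30 \left(-116\right)\right) - 28141} = \sqrt{\left(-154 - 3480\right) - 28141} = \sqrt{-3634 - 28141} = \sqrt{-31775} = 5 i \sqrt{1271}$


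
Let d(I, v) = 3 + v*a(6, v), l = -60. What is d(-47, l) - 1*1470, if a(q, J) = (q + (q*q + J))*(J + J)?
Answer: -131067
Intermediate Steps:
a(q, J) = 2*J*(J + q + q**2) (a(q, J) = (q + (q**2 + J))*(2*J) = (q + (J + q**2))*(2*J) = (J + q + q**2)*(2*J) = 2*J*(J + q + q**2))
d(I, v) = 3 + 2*v**2*(42 + v) (d(I, v) = 3 + v*(2*v*(v + 6 + 6**2)) = 3 + v*(2*v*(v + 6 + 36)) = 3 + v*(2*v*(42 + v)) = 3 + 2*v**2*(42 + v))
d(-47, l) - 1*1470 = (3 + 2*(-60)**2*(42 - 60)) - 1*1470 = (3 + 2*3600*(-18)) - 1470 = (3 - 129600) - 1470 = -129597 - 1470 = -131067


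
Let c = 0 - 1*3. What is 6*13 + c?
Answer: 75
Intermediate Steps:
c = -3 (c = 0 - 3 = -3)
6*13 + c = 6*13 - 3 = 78 - 3 = 75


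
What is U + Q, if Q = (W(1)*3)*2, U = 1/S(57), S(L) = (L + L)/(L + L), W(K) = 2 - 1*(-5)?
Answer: 43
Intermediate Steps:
W(K) = 7 (W(K) = 2 + 5 = 7)
S(L) = 1 (S(L) = (2*L)/((2*L)) = (2*L)*(1/(2*L)) = 1)
U = 1 (U = 1/1 = 1)
Q = 42 (Q = (7*3)*2 = 21*2 = 42)
U + Q = 1 + 42 = 43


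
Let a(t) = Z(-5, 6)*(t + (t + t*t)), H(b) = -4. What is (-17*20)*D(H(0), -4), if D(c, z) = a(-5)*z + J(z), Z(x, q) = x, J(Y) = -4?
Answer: -100640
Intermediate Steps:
a(t) = -10*t - 5*t² (a(t) = -5*(t + (t + t*t)) = -5*(t + (t + t²)) = -5*(t² + 2*t) = -10*t - 5*t²)
D(c, z) = -4 - 75*z (D(c, z) = (-5*(-5)*(2 - 5))*z - 4 = (-5*(-5)*(-3))*z - 4 = -75*z - 4 = -4 - 75*z)
(-17*20)*D(H(0), -4) = (-17*20)*(-4 - 75*(-4)) = -340*(-4 + 300) = -340*296 = -100640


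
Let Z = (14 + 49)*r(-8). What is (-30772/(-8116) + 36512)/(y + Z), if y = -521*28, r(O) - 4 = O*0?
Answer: -10584363/4155392 ≈ -2.5471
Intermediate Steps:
r(O) = 4 (r(O) = 4 + O*0 = 4 + 0 = 4)
y = -14588
Z = 252 (Z = (14 + 49)*4 = 63*4 = 252)
(-30772/(-8116) + 36512)/(y + Z) = (-30772/(-8116) + 36512)/(-14588 + 252) = (-30772*(-1/8116) + 36512)/(-14336) = (7693/2029 + 36512)*(-1/14336) = (74090541/2029)*(-1/14336) = -10584363/4155392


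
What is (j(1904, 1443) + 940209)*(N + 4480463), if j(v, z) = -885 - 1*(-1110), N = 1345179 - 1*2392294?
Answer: 3228837193032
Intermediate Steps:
N = -1047115 (N = 1345179 - 2392294 = -1047115)
j(v, z) = 225 (j(v, z) = -885 + 1110 = 225)
(j(1904, 1443) + 940209)*(N + 4480463) = (225 + 940209)*(-1047115 + 4480463) = 940434*3433348 = 3228837193032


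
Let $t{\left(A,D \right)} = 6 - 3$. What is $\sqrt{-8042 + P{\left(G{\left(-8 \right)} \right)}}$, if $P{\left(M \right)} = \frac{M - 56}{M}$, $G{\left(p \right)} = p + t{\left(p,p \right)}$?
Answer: $\frac{3 i \sqrt{22305}}{5} \approx 89.609 i$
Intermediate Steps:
$t{\left(A,D \right)} = 3$ ($t{\left(A,D \right)} = 6 - 3 = 3$)
$G{\left(p \right)} = 3 + p$ ($G{\left(p \right)} = p + 3 = 3 + p$)
$P{\left(M \right)} = \frac{-56 + M}{M}$
$\sqrt{-8042 + P{\left(G{\left(-8 \right)} \right)}} = \sqrt{-8042 + \frac{-56 + \left(3 - 8\right)}{3 - 8}} = \sqrt{-8042 + \frac{-56 - 5}{-5}} = \sqrt{-8042 - - \frac{61}{5}} = \sqrt{-8042 + \frac{61}{5}} = \sqrt{- \frac{40149}{5}} = \frac{3 i \sqrt{22305}}{5}$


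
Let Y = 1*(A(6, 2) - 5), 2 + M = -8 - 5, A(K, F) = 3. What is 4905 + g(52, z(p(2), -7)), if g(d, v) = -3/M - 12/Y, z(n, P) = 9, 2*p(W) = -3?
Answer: 24556/5 ≈ 4911.2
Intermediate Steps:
M = -15 (M = -2 + (-8 - 5) = -2 - 13 = -15)
p(W) = -3/2 (p(W) = (1/2)*(-3) = -3/2)
Y = -2 (Y = 1*(3 - 5) = 1*(-2) = -2)
g(d, v) = 31/5 (g(d, v) = -3/(-15) - 12/(-2) = -3*(-1/15) - 12*(-1/2) = 1/5 + 6 = 31/5)
4905 + g(52, z(p(2), -7)) = 4905 + 31/5 = 24556/5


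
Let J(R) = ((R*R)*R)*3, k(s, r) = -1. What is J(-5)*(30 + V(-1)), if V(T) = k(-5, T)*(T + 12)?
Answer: -7125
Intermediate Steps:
V(T) = -12 - T (V(T) = -(T + 12) = -(12 + T) = -12 - T)
J(R) = 3*R**3 (J(R) = (R**2*R)*3 = R**3*3 = 3*R**3)
J(-5)*(30 + V(-1)) = (3*(-5)**3)*(30 + (-12 - 1*(-1))) = (3*(-125))*(30 + (-12 + 1)) = -375*(30 - 11) = -375*19 = -7125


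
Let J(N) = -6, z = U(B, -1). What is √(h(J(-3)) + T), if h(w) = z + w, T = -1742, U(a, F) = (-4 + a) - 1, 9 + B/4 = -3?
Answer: I*√1801 ≈ 42.438*I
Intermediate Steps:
B = -48 (B = -36 + 4*(-3) = -36 - 12 = -48)
U(a, F) = -5 + a
z = -53 (z = -5 - 48 = -53)
h(w) = -53 + w
√(h(J(-3)) + T) = √((-53 - 6) - 1742) = √(-59 - 1742) = √(-1801) = I*√1801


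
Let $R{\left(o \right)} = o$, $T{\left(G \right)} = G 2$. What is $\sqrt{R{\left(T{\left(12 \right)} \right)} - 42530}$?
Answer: $i \sqrt{42506} \approx 206.17 i$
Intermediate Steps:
$T{\left(G \right)} = 2 G$
$\sqrt{R{\left(T{\left(12 \right)} \right)} - 42530} = \sqrt{2 \cdot 12 - 42530} = \sqrt{24 - 42530} = \sqrt{-42506} = i \sqrt{42506}$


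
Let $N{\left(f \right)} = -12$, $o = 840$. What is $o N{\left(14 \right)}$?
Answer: $-10080$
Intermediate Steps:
$o N{\left(14 \right)} = 840 \left(-12\right) = -10080$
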